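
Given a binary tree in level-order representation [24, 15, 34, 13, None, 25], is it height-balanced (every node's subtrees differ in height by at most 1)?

Tree (level-order array): [24, 15, 34, 13, None, 25]
Definition: a tree is height-balanced if, at every node, |h(left) - h(right)| <= 1 (empty subtree has height -1).
Bottom-up per-node check:
  node 13: h_left=-1, h_right=-1, diff=0 [OK], height=0
  node 15: h_left=0, h_right=-1, diff=1 [OK], height=1
  node 25: h_left=-1, h_right=-1, diff=0 [OK], height=0
  node 34: h_left=0, h_right=-1, diff=1 [OK], height=1
  node 24: h_left=1, h_right=1, diff=0 [OK], height=2
All nodes satisfy the balance condition.
Result: Balanced


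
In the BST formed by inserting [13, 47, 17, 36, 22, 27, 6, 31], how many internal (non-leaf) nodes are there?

Tree built from: [13, 47, 17, 36, 22, 27, 6, 31]
Tree (level-order array): [13, 6, 47, None, None, 17, None, None, 36, 22, None, None, 27, None, 31]
Rule: An internal node has at least one child.
Per-node child counts:
  node 13: 2 child(ren)
  node 6: 0 child(ren)
  node 47: 1 child(ren)
  node 17: 1 child(ren)
  node 36: 1 child(ren)
  node 22: 1 child(ren)
  node 27: 1 child(ren)
  node 31: 0 child(ren)
Matching nodes: [13, 47, 17, 36, 22, 27]
Count of internal (non-leaf) nodes: 6


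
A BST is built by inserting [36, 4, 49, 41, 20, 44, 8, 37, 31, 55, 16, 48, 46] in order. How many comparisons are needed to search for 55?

Search path for 55: 36 -> 49 -> 55
Found: True
Comparisons: 3


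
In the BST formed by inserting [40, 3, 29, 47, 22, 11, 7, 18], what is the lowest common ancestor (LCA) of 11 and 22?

Tree insertion order: [40, 3, 29, 47, 22, 11, 7, 18]
Tree (level-order array): [40, 3, 47, None, 29, None, None, 22, None, 11, None, 7, 18]
In a BST, the LCA of p=11, q=22 is the first node v on the
root-to-leaf path with p <= v <= q (go left if both < v, right if both > v).
Walk from root:
  at 40: both 11 and 22 < 40, go left
  at 3: both 11 and 22 > 3, go right
  at 29: both 11 and 22 < 29, go left
  at 22: 11 <= 22 <= 22, this is the LCA
LCA = 22


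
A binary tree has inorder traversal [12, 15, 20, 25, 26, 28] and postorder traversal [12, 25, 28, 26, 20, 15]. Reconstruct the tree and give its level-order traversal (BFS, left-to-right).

Inorder:   [12, 15, 20, 25, 26, 28]
Postorder: [12, 25, 28, 26, 20, 15]
Algorithm: postorder visits root last, so walk postorder right-to-left;
each value is the root of the current inorder slice — split it at that
value, recurse on the right subtree first, then the left.
Recursive splits:
  root=15; inorder splits into left=[12], right=[20, 25, 26, 28]
  root=20; inorder splits into left=[], right=[25, 26, 28]
  root=26; inorder splits into left=[25], right=[28]
  root=28; inorder splits into left=[], right=[]
  root=25; inorder splits into left=[], right=[]
  root=12; inorder splits into left=[], right=[]
Reconstructed level-order: [15, 12, 20, 26, 25, 28]


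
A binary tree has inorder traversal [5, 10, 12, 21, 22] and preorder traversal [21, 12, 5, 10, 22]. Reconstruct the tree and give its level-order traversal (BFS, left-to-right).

Inorder:  [5, 10, 12, 21, 22]
Preorder: [21, 12, 5, 10, 22]
Algorithm: preorder visits root first, so consume preorder in order;
for each root, split the current inorder slice at that value into
left-subtree inorder and right-subtree inorder, then recurse.
Recursive splits:
  root=21; inorder splits into left=[5, 10, 12], right=[22]
  root=12; inorder splits into left=[5, 10], right=[]
  root=5; inorder splits into left=[], right=[10]
  root=10; inorder splits into left=[], right=[]
  root=22; inorder splits into left=[], right=[]
Reconstructed level-order: [21, 12, 22, 5, 10]


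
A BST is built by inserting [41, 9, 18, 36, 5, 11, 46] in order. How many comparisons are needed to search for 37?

Search path for 37: 41 -> 9 -> 18 -> 36
Found: False
Comparisons: 4


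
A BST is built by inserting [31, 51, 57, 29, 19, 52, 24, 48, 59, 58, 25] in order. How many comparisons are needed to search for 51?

Search path for 51: 31 -> 51
Found: True
Comparisons: 2


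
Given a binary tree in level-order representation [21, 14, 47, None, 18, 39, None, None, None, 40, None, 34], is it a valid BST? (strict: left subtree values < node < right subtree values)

Level-order array: [21, 14, 47, None, 18, 39, None, None, None, 40, None, 34]
Validate using subtree bounds (lo, hi): at each node, require lo < value < hi,
then recurse left with hi=value and right with lo=value.
Preorder trace (stopping at first violation):
  at node 21 with bounds (-inf, +inf): OK
  at node 14 with bounds (-inf, 21): OK
  at node 18 with bounds (14, 21): OK
  at node 47 with bounds (21, +inf): OK
  at node 39 with bounds (21, 47): OK
  at node 40 with bounds (21, 39): VIOLATION
Node 40 violates its bound: not (21 < 40 < 39).
Result: Not a valid BST


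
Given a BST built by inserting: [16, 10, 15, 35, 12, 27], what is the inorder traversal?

Tree insertion order: [16, 10, 15, 35, 12, 27]
Tree (level-order array): [16, 10, 35, None, 15, 27, None, 12]
Inorder traversal: [10, 12, 15, 16, 27, 35]


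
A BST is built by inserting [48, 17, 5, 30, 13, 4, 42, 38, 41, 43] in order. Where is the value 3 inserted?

Starting tree (level order): [48, 17, None, 5, 30, 4, 13, None, 42, None, None, None, None, 38, 43, None, 41]
Insertion path: 48 -> 17 -> 5 -> 4
Result: insert 3 as left child of 4
Final tree (level order): [48, 17, None, 5, 30, 4, 13, None, 42, 3, None, None, None, 38, 43, None, None, None, 41]


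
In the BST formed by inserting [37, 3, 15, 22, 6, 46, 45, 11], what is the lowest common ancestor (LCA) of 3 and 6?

Tree insertion order: [37, 3, 15, 22, 6, 46, 45, 11]
Tree (level-order array): [37, 3, 46, None, 15, 45, None, 6, 22, None, None, None, 11]
In a BST, the LCA of p=3, q=6 is the first node v on the
root-to-leaf path with p <= v <= q (go left if both < v, right if both > v).
Walk from root:
  at 37: both 3 and 6 < 37, go left
  at 3: 3 <= 3 <= 6, this is the LCA
LCA = 3


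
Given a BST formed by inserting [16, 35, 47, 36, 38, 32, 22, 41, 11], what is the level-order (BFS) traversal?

Tree insertion order: [16, 35, 47, 36, 38, 32, 22, 41, 11]
Tree (level-order array): [16, 11, 35, None, None, 32, 47, 22, None, 36, None, None, None, None, 38, None, 41]
BFS from the root, enqueuing left then right child of each popped node:
  queue [16] -> pop 16, enqueue [11, 35], visited so far: [16]
  queue [11, 35] -> pop 11, enqueue [none], visited so far: [16, 11]
  queue [35] -> pop 35, enqueue [32, 47], visited so far: [16, 11, 35]
  queue [32, 47] -> pop 32, enqueue [22], visited so far: [16, 11, 35, 32]
  queue [47, 22] -> pop 47, enqueue [36], visited so far: [16, 11, 35, 32, 47]
  queue [22, 36] -> pop 22, enqueue [none], visited so far: [16, 11, 35, 32, 47, 22]
  queue [36] -> pop 36, enqueue [38], visited so far: [16, 11, 35, 32, 47, 22, 36]
  queue [38] -> pop 38, enqueue [41], visited so far: [16, 11, 35, 32, 47, 22, 36, 38]
  queue [41] -> pop 41, enqueue [none], visited so far: [16, 11, 35, 32, 47, 22, 36, 38, 41]
Result: [16, 11, 35, 32, 47, 22, 36, 38, 41]


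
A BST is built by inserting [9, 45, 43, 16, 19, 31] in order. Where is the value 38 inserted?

Starting tree (level order): [9, None, 45, 43, None, 16, None, None, 19, None, 31]
Insertion path: 9 -> 45 -> 43 -> 16 -> 19 -> 31
Result: insert 38 as right child of 31
Final tree (level order): [9, None, 45, 43, None, 16, None, None, 19, None, 31, None, 38]


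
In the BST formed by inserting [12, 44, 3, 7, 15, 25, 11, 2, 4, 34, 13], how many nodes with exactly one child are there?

Tree built from: [12, 44, 3, 7, 15, 25, 11, 2, 4, 34, 13]
Tree (level-order array): [12, 3, 44, 2, 7, 15, None, None, None, 4, 11, 13, 25, None, None, None, None, None, None, None, 34]
Rule: These are nodes with exactly 1 non-null child.
Per-node child counts:
  node 12: 2 child(ren)
  node 3: 2 child(ren)
  node 2: 0 child(ren)
  node 7: 2 child(ren)
  node 4: 0 child(ren)
  node 11: 0 child(ren)
  node 44: 1 child(ren)
  node 15: 2 child(ren)
  node 13: 0 child(ren)
  node 25: 1 child(ren)
  node 34: 0 child(ren)
Matching nodes: [44, 25]
Count of nodes with exactly one child: 2


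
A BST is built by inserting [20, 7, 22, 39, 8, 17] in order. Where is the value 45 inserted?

Starting tree (level order): [20, 7, 22, None, 8, None, 39, None, 17]
Insertion path: 20 -> 22 -> 39
Result: insert 45 as right child of 39
Final tree (level order): [20, 7, 22, None, 8, None, 39, None, 17, None, 45]


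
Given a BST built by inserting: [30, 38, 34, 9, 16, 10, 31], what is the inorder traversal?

Tree insertion order: [30, 38, 34, 9, 16, 10, 31]
Tree (level-order array): [30, 9, 38, None, 16, 34, None, 10, None, 31]
Inorder traversal: [9, 10, 16, 30, 31, 34, 38]


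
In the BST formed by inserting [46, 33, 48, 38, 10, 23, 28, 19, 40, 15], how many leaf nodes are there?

Tree built from: [46, 33, 48, 38, 10, 23, 28, 19, 40, 15]
Tree (level-order array): [46, 33, 48, 10, 38, None, None, None, 23, None, 40, 19, 28, None, None, 15]
Rule: A leaf has 0 children.
Per-node child counts:
  node 46: 2 child(ren)
  node 33: 2 child(ren)
  node 10: 1 child(ren)
  node 23: 2 child(ren)
  node 19: 1 child(ren)
  node 15: 0 child(ren)
  node 28: 0 child(ren)
  node 38: 1 child(ren)
  node 40: 0 child(ren)
  node 48: 0 child(ren)
Matching nodes: [15, 28, 40, 48]
Count of leaf nodes: 4


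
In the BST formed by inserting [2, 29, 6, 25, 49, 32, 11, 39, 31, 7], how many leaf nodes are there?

Tree built from: [2, 29, 6, 25, 49, 32, 11, 39, 31, 7]
Tree (level-order array): [2, None, 29, 6, 49, None, 25, 32, None, 11, None, 31, 39, 7]
Rule: A leaf has 0 children.
Per-node child counts:
  node 2: 1 child(ren)
  node 29: 2 child(ren)
  node 6: 1 child(ren)
  node 25: 1 child(ren)
  node 11: 1 child(ren)
  node 7: 0 child(ren)
  node 49: 1 child(ren)
  node 32: 2 child(ren)
  node 31: 0 child(ren)
  node 39: 0 child(ren)
Matching nodes: [7, 31, 39]
Count of leaf nodes: 3


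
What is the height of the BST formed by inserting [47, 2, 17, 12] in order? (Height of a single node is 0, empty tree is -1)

Insertion order: [47, 2, 17, 12]
Tree (level-order array): [47, 2, None, None, 17, 12]
Compute height bottom-up (empty subtree = -1):
  height(12) = 1 + max(-1, -1) = 0
  height(17) = 1 + max(0, -1) = 1
  height(2) = 1 + max(-1, 1) = 2
  height(47) = 1 + max(2, -1) = 3
Height = 3


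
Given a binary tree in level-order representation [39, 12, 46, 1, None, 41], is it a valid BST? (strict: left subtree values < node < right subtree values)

Level-order array: [39, 12, 46, 1, None, 41]
Validate using subtree bounds (lo, hi): at each node, require lo < value < hi,
then recurse left with hi=value and right with lo=value.
Preorder trace (stopping at first violation):
  at node 39 with bounds (-inf, +inf): OK
  at node 12 with bounds (-inf, 39): OK
  at node 1 with bounds (-inf, 12): OK
  at node 46 with bounds (39, +inf): OK
  at node 41 with bounds (39, 46): OK
No violation found at any node.
Result: Valid BST


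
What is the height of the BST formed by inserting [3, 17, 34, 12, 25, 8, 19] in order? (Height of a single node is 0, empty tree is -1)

Insertion order: [3, 17, 34, 12, 25, 8, 19]
Tree (level-order array): [3, None, 17, 12, 34, 8, None, 25, None, None, None, 19]
Compute height bottom-up (empty subtree = -1):
  height(8) = 1 + max(-1, -1) = 0
  height(12) = 1 + max(0, -1) = 1
  height(19) = 1 + max(-1, -1) = 0
  height(25) = 1 + max(0, -1) = 1
  height(34) = 1 + max(1, -1) = 2
  height(17) = 1 + max(1, 2) = 3
  height(3) = 1 + max(-1, 3) = 4
Height = 4


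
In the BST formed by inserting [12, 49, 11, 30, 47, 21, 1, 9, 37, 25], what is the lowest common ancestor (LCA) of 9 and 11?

Tree insertion order: [12, 49, 11, 30, 47, 21, 1, 9, 37, 25]
Tree (level-order array): [12, 11, 49, 1, None, 30, None, None, 9, 21, 47, None, None, None, 25, 37]
In a BST, the LCA of p=9, q=11 is the first node v on the
root-to-leaf path with p <= v <= q (go left if both < v, right if both > v).
Walk from root:
  at 12: both 9 and 11 < 12, go left
  at 11: 9 <= 11 <= 11, this is the LCA
LCA = 11


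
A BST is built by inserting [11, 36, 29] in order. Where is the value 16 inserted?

Starting tree (level order): [11, None, 36, 29]
Insertion path: 11 -> 36 -> 29
Result: insert 16 as left child of 29
Final tree (level order): [11, None, 36, 29, None, 16]


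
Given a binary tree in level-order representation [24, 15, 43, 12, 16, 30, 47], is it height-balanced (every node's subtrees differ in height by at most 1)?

Tree (level-order array): [24, 15, 43, 12, 16, 30, 47]
Definition: a tree is height-balanced if, at every node, |h(left) - h(right)| <= 1 (empty subtree has height -1).
Bottom-up per-node check:
  node 12: h_left=-1, h_right=-1, diff=0 [OK], height=0
  node 16: h_left=-1, h_right=-1, diff=0 [OK], height=0
  node 15: h_left=0, h_right=0, diff=0 [OK], height=1
  node 30: h_left=-1, h_right=-1, diff=0 [OK], height=0
  node 47: h_left=-1, h_right=-1, diff=0 [OK], height=0
  node 43: h_left=0, h_right=0, diff=0 [OK], height=1
  node 24: h_left=1, h_right=1, diff=0 [OK], height=2
All nodes satisfy the balance condition.
Result: Balanced


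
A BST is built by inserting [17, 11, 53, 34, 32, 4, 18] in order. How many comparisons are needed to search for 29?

Search path for 29: 17 -> 53 -> 34 -> 32 -> 18
Found: False
Comparisons: 5


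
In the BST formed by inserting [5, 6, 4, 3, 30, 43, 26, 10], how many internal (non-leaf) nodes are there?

Tree built from: [5, 6, 4, 3, 30, 43, 26, 10]
Tree (level-order array): [5, 4, 6, 3, None, None, 30, None, None, 26, 43, 10]
Rule: An internal node has at least one child.
Per-node child counts:
  node 5: 2 child(ren)
  node 4: 1 child(ren)
  node 3: 0 child(ren)
  node 6: 1 child(ren)
  node 30: 2 child(ren)
  node 26: 1 child(ren)
  node 10: 0 child(ren)
  node 43: 0 child(ren)
Matching nodes: [5, 4, 6, 30, 26]
Count of internal (non-leaf) nodes: 5


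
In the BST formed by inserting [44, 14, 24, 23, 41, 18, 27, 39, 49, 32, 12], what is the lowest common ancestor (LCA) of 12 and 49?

Tree insertion order: [44, 14, 24, 23, 41, 18, 27, 39, 49, 32, 12]
Tree (level-order array): [44, 14, 49, 12, 24, None, None, None, None, 23, 41, 18, None, 27, None, None, None, None, 39, 32]
In a BST, the LCA of p=12, q=49 is the first node v on the
root-to-leaf path with p <= v <= q (go left if both < v, right if both > v).
Walk from root:
  at 44: 12 <= 44 <= 49, this is the LCA
LCA = 44


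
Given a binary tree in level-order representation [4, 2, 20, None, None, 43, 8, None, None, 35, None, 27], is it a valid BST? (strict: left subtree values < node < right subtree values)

Level-order array: [4, 2, 20, None, None, 43, 8, None, None, 35, None, 27]
Validate using subtree bounds (lo, hi): at each node, require lo < value < hi,
then recurse left with hi=value and right with lo=value.
Preorder trace (stopping at first violation):
  at node 4 with bounds (-inf, +inf): OK
  at node 2 with bounds (-inf, 4): OK
  at node 20 with bounds (4, +inf): OK
  at node 43 with bounds (4, 20): VIOLATION
Node 43 violates its bound: not (4 < 43 < 20).
Result: Not a valid BST


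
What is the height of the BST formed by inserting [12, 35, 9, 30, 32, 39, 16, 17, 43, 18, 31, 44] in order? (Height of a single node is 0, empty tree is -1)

Insertion order: [12, 35, 9, 30, 32, 39, 16, 17, 43, 18, 31, 44]
Tree (level-order array): [12, 9, 35, None, None, 30, 39, 16, 32, None, 43, None, 17, 31, None, None, 44, None, 18]
Compute height bottom-up (empty subtree = -1):
  height(9) = 1 + max(-1, -1) = 0
  height(18) = 1 + max(-1, -1) = 0
  height(17) = 1 + max(-1, 0) = 1
  height(16) = 1 + max(-1, 1) = 2
  height(31) = 1 + max(-1, -1) = 0
  height(32) = 1 + max(0, -1) = 1
  height(30) = 1 + max(2, 1) = 3
  height(44) = 1 + max(-1, -1) = 0
  height(43) = 1 + max(-1, 0) = 1
  height(39) = 1 + max(-1, 1) = 2
  height(35) = 1 + max(3, 2) = 4
  height(12) = 1 + max(0, 4) = 5
Height = 5


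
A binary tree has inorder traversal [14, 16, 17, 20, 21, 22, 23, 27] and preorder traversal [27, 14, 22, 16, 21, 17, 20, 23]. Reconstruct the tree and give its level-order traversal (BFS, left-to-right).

Inorder:  [14, 16, 17, 20, 21, 22, 23, 27]
Preorder: [27, 14, 22, 16, 21, 17, 20, 23]
Algorithm: preorder visits root first, so consume preorder in order;
for each root, split the current inorder slice at that value into
left-subtree inorder and right-subtree inorder, then recurse.
Recursive splits:
  root=27; inorder splits into left=[14, 16, 17, 20, 21, 22, 23], right=[]
  root=14; inorder splits into left=[], right=[16, 17, 20, 21, 22, 23]
  root=22; inorder splits into left=[16, 17, 20, 21], right=[23]
  root=16; inorder splits into left=[], right=[17, 20, 21]
  root=21; inorder splits into left=[17, 20], right=[]
  root=17; inorder splits into left=[], right=[20]
  root=20; inorder splits into left=[], right=[]
  root=23; inorder splits into left=[], right=[]
Reconstructed level-order: [27, 14, 22, 16, 23, 21, 17, 20]


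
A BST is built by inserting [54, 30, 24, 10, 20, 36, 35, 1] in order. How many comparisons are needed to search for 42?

Search path for 42: 54 -> 30 -> 36
Found: False
Comparisons: 3


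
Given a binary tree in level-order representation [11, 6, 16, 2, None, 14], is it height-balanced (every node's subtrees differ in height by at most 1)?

Tree (level-order array): [11, 6, 16, 2, None, 14]
Definition: a tree is height-balanced if, at every node, |h(left) - h(right)| <= 1 (empty subtree has height -1).
Bottom-up per-node check:
  node 2: h_left=-1, h_right=-1, diff=0 [OK], height=0
  node 6: h_left=0, h_right=-1, diff=1 [OK], height=1
  node 14: h_left=-1, h_right=-1, diff=0 [OK], height=0
  node 16: h_left=0, h_right=-1, diff=1 [OK], height=1
  node 11: h_left=1, h_right=1, diff=0 [OK], height=2
All nodes satisfy the balance condition.
Result: Balanced


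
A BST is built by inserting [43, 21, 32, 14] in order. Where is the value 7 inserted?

Starting tree (level order): [43, 21, None, 14, 32]
Insertion path: 43 -> 21 -> 14
Result: insert 7 as left child of 14
Final tree (level order): [43, 21, None, 14, 32, 7]


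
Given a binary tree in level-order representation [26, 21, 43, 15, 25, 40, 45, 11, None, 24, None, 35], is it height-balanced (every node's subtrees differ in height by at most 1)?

Tree (level-order array): [26, 21, 43, 15, 25, 40, 45, 11, None, 24, None, 35]
Definition: a tree is height-balanced if, at every node, |h(left) - h(right)| <= 1 (empty subtree has height -1).
Bottom-up per-node check:
  node 11: h_left=-1, h_right=-1, diff=0 [OK], height=0
  node 15: h_left=0, h_right=-1, diff=1 [OK], height=1
  node 24: h_left=-1, h_right=-1, diff=0 [OK], height=0
  node 25: h_left=0, h_right=-1, diff=1 [OK], height=1
  node 21: h_left=1, h_right=1, diff=0 [OK], height=2
  node 35: h_left=-1, h_right=-1, diff=0 [OK], height=0
  node 40: h_left=0, h_right=-1, diff=1 [OK], height=1
  node 45: h_left=-1, h_right=-1, diff=0 [OK], height=0
  node 43: h_left=1, h_right=0, diff=1 [OK], height=2
  node 26: h_left=2, h_right=2, diff=0 [OK], height=3
All nodes satisfy the balance condition.
Result: Balanced


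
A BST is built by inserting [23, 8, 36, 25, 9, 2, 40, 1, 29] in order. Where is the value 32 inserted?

Starting tree (level order): [23, 8, 36, 2, 9, 25, 40, 1, None, None, None, None, 29]
Insertion path: 23 -> 36 -> 25 -> 29
Result: insert 32 as right child of 29
Final tree (level order): [23, 8, 36, 2, 9, 25, 40, 1, None, None, None, None, 29, None, None, None, None, None, 32]


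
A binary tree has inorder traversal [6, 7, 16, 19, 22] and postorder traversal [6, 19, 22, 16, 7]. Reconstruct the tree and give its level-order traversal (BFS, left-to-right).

Inorder:   [6, 7, 16, 19, 22]
Postorder: [6, 19, 22, 16, 7]
Algorithm: postorder visits root last, so walk postorder right-to-left;
each value is the root of the current inorder slice — split it at that
value, recurse on the right subtree first, then the left.
Recursive splits:
  root=7; inorder splits into left=[6], right=[16, 19, 22]
  root=16; inorder splits into left=[], right=[19, 22]
  root=22; inorder splits into left=[19], right=[]
  root=19; inorder splits into left=[], right=[]
  root=6; inorder splits into left=[], right=[]
Reconstructed level-order: [7, 6, 16, 22, 19]


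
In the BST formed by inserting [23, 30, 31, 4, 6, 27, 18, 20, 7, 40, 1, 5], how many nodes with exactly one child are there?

Tree built from: [23, 30, 31, 4, 6, 27, 18, 20, 7, 40, 1, 5]
Tree (level-order array): [23, 4, 30, 1, 6, 27, 31, None, None, 5, 18, None, None, None, 40, None, None, 7, 20]
Rule: These are nodes with exactly 1 non-null child.
Per-node child counts:
  node 23: 2 child(ren)
  node 4: 2 child(ren)
  node 1: 0 child(ren)
  node 6: 2 child(ren)
  node 5: 0 child(ren)
  node 18: 2 child(ren)
  node 7: 0 child(ren)
  node 20: 0 child(ren)
  node 30: 2 child(ren)
  node 27: 0 child(ren)
  node 31: 1 child(ren)
  node 40: 0 child(ren)
Matching nodes: [31]
Count of nodes with exactly one child: 1


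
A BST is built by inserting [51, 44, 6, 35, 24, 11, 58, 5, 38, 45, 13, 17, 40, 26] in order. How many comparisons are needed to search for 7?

Search path for 7: 51 -> 44 -> 6 -> 35 -> 24 -> 11
Found: False
Comparisons: 6


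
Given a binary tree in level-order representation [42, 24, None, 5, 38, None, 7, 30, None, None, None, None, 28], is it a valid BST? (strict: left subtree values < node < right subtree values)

Level-order array: [42, 24, None, 5, 38, None, 7, 30, None, None, None, None, 28]
Validate using subtree bounds (lo, hi): at each node, require lo < value < hi,
then recurse left with hi=value and right with lo=value.
Preorder trace (stopping at first violation):
  at node 42 with bounds (-inf, +inf): OK
  at node 24 with bounds (-inf, 42): OK
  at node 5 with bounds (-inf, 24): OK
  at node 7 with bounds (5, 24): OK
  at node 38 with bounds (24, 42): OK
  at node 30 with bounds (24, 38): OK
  at node 28 with bounds (30, 38): VIOLATION
Node 28 violates its bound: not (30 < 28 < 38).
Result: Not a valid BST


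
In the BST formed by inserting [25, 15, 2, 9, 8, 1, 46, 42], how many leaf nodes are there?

Tree built from: [25, 15, 2, 9, 8, 1, 46, 42]
Tree (level-order array): [25, 15, 46, 2, None, 42, None, 1, 9, None, None, None, None, 8]
Rule: A leaf has 0 children.
Per-node child counts:
  node 25: 2 child(ren)
  node 15: 1 child(ren)
  node 2: 2 child(ren)
  node 1: 0 child(ren)
  node 9: 1 child(ren)
  node 8: 0 child(ren)
  node 46: 1 child(ren)
  node 42: 0 child(ren)
Matching nodes: [1, 8, 42]
Count of leaf nodes: 3


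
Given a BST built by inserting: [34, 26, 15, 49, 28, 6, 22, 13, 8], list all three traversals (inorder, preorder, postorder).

Tree insertion order: [34, 26, 15, 49, 28, 6, 22, 13, 8]
Tree (level-order array): [34, 26, 49, 15, 28, None, None, 6, 22, None, None, None, 13, None, None, 8]
Inorder (L, root, R): [6, 8, 13, 15, 22, 26, 28, 34, 49]
Preorder (root, L, R): [34, 26, 15, 6, 13, 8, 22, 28, 49]
Postorder (L, R, root): [8, 13, 6, 22, 15, 28, 26, 49, 34]


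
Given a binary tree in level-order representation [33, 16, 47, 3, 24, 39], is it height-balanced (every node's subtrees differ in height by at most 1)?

Tree (level-order array): [33, 16, 47, 3, 24, 39]
Definition: a tree is height-balanced if, at every node, |h(left) - h(right)| <= 1 (empty subtree has height -1).
Bottom-up per-node check:
  node 3: h_left=-1, h_right=-1, diff=0 [OK], height=0
  node 24: h_left=-1, h_right=-1, diff=0 [OK], height=0
  node 16: h_left=0, h_right=0, diff=0 [OK], height=1
  node 39: h_left=-1, h_right=-1, diff=0 [OK], height=0
  node 47: h_left=0, h_right=-1, diff=1 [OK], height=1
  node 33: h_left=1, h_right=1, diff=0 [OK], height=2
All nodes satisfy the balance condition.
Result: Balanced


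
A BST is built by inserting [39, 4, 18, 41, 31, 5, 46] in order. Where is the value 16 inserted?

Starting tree (level order): [39, 4, 41, None, 18, None, 46, 5, 31]
Insertion path: 39 -> 4 -> 18 -> 5
Result: insert 16 as right child of 5
Final tree (level order): [39, 4, 41, None, 18, None, 46, 5, 31, None, None, None, 16]


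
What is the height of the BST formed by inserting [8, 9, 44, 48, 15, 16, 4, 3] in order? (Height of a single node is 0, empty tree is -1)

Insertion order: [8, 9, 44, 48, 15, 16, 4, 3]
Tree (level-order array): [8, 4, 9, 3, None, None, 44, None, None, 15, 48, None, 16]
Compute height bottom-up (empty subtree = -1):
  height(3) = 1 + max(-1, -1) = 0
  height(4) = 1 + max(0, -1) = 1
  height(16) = 1 + max(-1, -1) = 0
  height(15) = 1 + max(-1, 0) = 1
  height(48) = 1 + max(-1, -1) = 0
  height(44) = 1 + max(1, 0) = 2
  height(9) = 1 + max(-1, 2) = 3
  height(8) = 1 + max(1, 3) = 4
Height = 4


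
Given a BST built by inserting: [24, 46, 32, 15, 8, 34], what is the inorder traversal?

Tree insertion order: [24, 46, 32, 15, 8, 34]
Tree (level-order array): [24, 15, 46, 8, None, 32, None, None, None, None, 34]
Inorder traversal: [8, 15, 24, 32, 34, 46]


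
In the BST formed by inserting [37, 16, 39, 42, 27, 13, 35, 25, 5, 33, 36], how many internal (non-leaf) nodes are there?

Tree built from: [37, 16, 39, 42, 27, 13, 35, 25, 5, 33, 36]
Tree (level-order array): [37, 16, 39, 13, 27, None, 42, 5, None, 25, 35, None, None, None, None, None, None, 33, 36]
Rule: An internal node has at least one child.
Per-node child counts:
  node 37: 2 child(ren)
  node 16: 2 child(ren)
  node 13: 1 child(ren)
  node 5: 0 child(ren)
  node 27: 2 child(ren)
  node 25: 0 child(ren)
  node 35: 2 child(ren)
  node 33: 0 child(ren)
  node 36: 0 child(ren)
  node 39: 1 child(ren)
  node 42: 0 child(ren)
Matching nodes: [37, 16, 13, 27, 35, 39]
Count of internal (non-leaf) nodes: 6


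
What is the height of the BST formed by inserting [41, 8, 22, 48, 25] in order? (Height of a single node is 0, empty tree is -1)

Insertion order: [41, 8, 22, 48, 25]
Tree (level-order array): [41, 8, 48, None, 22, None, None, None, 25]
Compute height bottom-up (empty subtree = -1):
  height(25) = 1 + max(-1, -1) = 0
  height(22) = 1 + max(-1, 0) = 1
  height(8) = 1 + max(-1, 1) = 2
  height(48) = 1 + max(-1, -1) = 0
  height(41) = 1 + max(2, 0) = 3
Height = 3


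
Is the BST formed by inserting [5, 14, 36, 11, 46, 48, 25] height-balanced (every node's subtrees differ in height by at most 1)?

Tree (level-order array): [5, None, 14, 11, 36, None, None, 25, 46, None, None, None, 48]
Definition: a tree is height-balanced if, at every node, |h(left) - h(right)| <= 1 (empty subtree has height -1).
Bottom-up per-node check:
  node 11: h_left=-1, h_right=-1, diff=0 [OK], height=0
  node 25: h_left=-1, h_right=-1, diff=0 [OK], height=0
  node 48: h_left=-1, h_right=-1, diff=0 [OK], height=0
  node 46: h_left=-1, h_right=0, diff=1 [OK], height=1
  node 36: h_left=0, h_right=1, diff=1 [OK], height=2
  node 14: h_left=0, h_right=2, diff=2 [FAIL (|0-2|=2 > 1)], height=3
  node 5: h_left=-1, h_right=3, diff=4 [FAIL (|-1-3|=4 > 1)], height=4
Node 14 violates the condition: |0 - 2| = 2 > 1.
Result: Not balanced


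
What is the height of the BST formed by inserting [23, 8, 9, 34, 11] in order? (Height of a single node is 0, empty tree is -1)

Insertion order: [23, 8, 9, 34, 11]
Tree (level-order array): [23, 8, 34, None, 9, None, None, None, 11]
Compute height bottom-up (empty subtree = -1):
  height(11) = 1 + max(-1, -1) = 0
  height(9) = 1 + max(-1, 0) = 1
  height(8) = 1 + max(-1, 1) = 2
  height(34) = 1 + max(-1, -1) = 0
  height(23) = 1 + max(2, 0) = 3
Height = 3


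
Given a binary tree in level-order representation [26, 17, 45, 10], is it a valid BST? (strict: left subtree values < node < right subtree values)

Level-order array: [26, 17, 45, 10]
Validate using subtree bounds (lo, hi): at each node, require lo < value < hi,
then recurse left with hi=value and right with lo=value.
Preorder trace (stopping at first violation):
  at node 26 with bounds (-inf, +inf): OK
  at node 17 with bounds (-inf, 26): OK
  at node 10 with bounds (-inf, 17): OK
  at node 45 with bounds (26, +inf): OK
No violation found at any node.
Result: Valid BST


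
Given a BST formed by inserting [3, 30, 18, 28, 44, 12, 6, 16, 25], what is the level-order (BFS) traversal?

Tree insertion order: [3, 30, 18, 28, 44, 12, 6, 16, 25]
Tree (level-order array): [3, None, 30, 18, 44, 12, 28, None, None, 6, 16, 25]
BFS from the root, enqueuing left then right child of each popped node:
  queue [3] -> pop 3, enqueue [30], visited so far: [3]
  queue [30] -> pop 30, enqueue [18, 44], visited so far: [3, 30]
  queue [18, 44] -> pop 18, enqueue [12, 28], visited so far: [3, 30, 18]
  queue [44, 12, 28] -> pop 44, enqueue [none], visited so far: [3, 30, 18, 44]
  queue [12, 28] -> pop 12, enqueue [6, 16], visited so far: [3, 30, 18, 44, 12]
  queue [28, 6, 16] -> pop 28, enqueue [25], visited so far: [3, 30, 18, 44, 12, 28]
  queue [6, 16, 25] -> pop 6, enqueue [none], visited so far: [3, 30, 18, 44, 12, 28, 6]
  queue [16, 25] -> pop 16, enqueue [none], visited so far: [3, 30, 18, 44, 12, 28, 6, 16]
  queue [25] -> pop 25, enqueue [none], visited so far: [3, 30, 18, 44, 12, 28, 6, 16, 25]
Result: [3, 30, 18, 44, 12, 28, 6, 16, 25]


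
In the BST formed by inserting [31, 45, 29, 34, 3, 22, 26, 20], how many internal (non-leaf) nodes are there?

Tree built from: [31, 45, 29, 34, 3, 22, 26, 20]
Tree (level-order array): [31, 29, 45, 3, None, 34, None, None, 22, None, None, 20, 26]
Rule: An internal node has at least one child.
Per-node child counts:
  node 31: 2 child(ren)
  node 29: 1 child(ren)
  node 3: 1 child(ren)
  node 22: 2 child(ren)
  node 20: 0 child(ren)
  node 26: 0 child(ren)
  node 45: 1 child(ren)
  node 34: 0 child(ren)
Matching nodes: [31, 29, 3, 22, 45]
Count of internal (non-leaf) nodes: 5


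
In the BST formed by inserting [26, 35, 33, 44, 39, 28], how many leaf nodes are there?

Tree built from: [26, 35, 33, 44, 39, 28]
Tree (level-order array): [26, None, 35, 33, 44, 28, None, 39]
Rule: A leaf has 0 children.
Per-node child counts:
  node 26: 1 child(ren)
  node 35: 2 child(ren)
  node 33: 1 child(ren)
  node 28: 0 child(ren)
  node 44: 1 child(ren)
  node 39: 0 child(ren)
Matching nodes: [28, 39]
Count of leaf nodes: 2


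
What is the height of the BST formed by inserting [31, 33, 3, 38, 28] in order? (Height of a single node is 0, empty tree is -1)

Insertion order: [31, 33, 3, 38, 28]
Tree (level-order array): [31, 3, 33, None, 28, None, 38]
Compute height bottom-up (empty subtree = -1):
  height(28) = 1 + max(-1, -1) = 0
  height(3) = 1 + max(-1, 0) = 1
  height(38) = 1 + max(-1, -1) = 0
  height(33) = 1 + max(-1, 0) = 1
  height(31) = 1 + max(1, 1) = 2
Height = 2


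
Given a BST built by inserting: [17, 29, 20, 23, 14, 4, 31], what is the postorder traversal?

Tree insertion order: [17, 29, 20, 23, 14, 4, 31]
Tree (level-order array): [17, 14, 29, 4, None, 20, 31, None, None, None, 23]
Postorder traversal: [4, 14, 23, 20, 31, 29, 17]


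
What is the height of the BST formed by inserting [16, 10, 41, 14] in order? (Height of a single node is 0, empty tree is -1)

Insertion order: [16, 10, 41, 14]
Tree (level-order array): [16, 10, 41, None, 14]
Compute height bottom-up (empty subtree = -1):
  height(14) = 1 + max(-1, -1) = 0
  height(10) = 1 + max(-1, 0) = 1
  height(41) = 1 + max(-1, -1) = 0
  height(16) = 1 + max(1, 0) = 2
Height = 2


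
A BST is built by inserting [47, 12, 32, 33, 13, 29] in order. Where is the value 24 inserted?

Starting tree (level order): [47, 12, None, None, 32, 13, 33, None, 29]
Insertion path: 47 -> 12 -> 32 -> 13 -> 29
Result: insert 24 as left child of 29
Final tree (level order): [47, 12, None, None, 32, 13, 33, None, 29, None, None, 24]


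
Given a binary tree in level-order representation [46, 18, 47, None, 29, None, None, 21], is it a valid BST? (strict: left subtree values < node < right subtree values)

Level-order array: [46, 18, 47, None, 29, None, None, 21]
Validate using subtree bounds (lo, hi): at each node, require lo < value < hi,
then recurse left with hi=value and right with lo=value.
Preorder trace (stopping at first violation):
  at node 46 with bounds (-inf, +inf): OK
  at node 18 with bounds (-inf, 46): OK
  at node 29 with bounds (18, 46): OK
  at node 21 with bounds (18, 29): OK
  at node 47 with bounds (46, +inf): OK
No violation found at any node.
Result: Valid BST


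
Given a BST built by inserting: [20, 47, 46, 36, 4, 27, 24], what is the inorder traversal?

Tree insertion order: [20, 47, 46, 36, 4, 27, 24]
Tree (level-order array): [20, 4, 47, None, None, 46, None, 36, None, 27, None, 24]
Inorder traversal: [4, 20, 24, 27, 36, 46, 47]


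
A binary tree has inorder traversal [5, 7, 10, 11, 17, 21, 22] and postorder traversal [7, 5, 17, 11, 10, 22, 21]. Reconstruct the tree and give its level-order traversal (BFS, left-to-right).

Inorder:   [5, 7, 10, 11, 17, 21, 22]
Postorder: [7, 5, 17, 11, 10, 22, 21]
Algorithm: postorder visits root last, so walk postorder right-to-left;
each value is the root of the current inorder slice — split it at that
value, recurse on the right subtree first, then the left.
Recursive splits:
  root=21; inorder splits into left=[5, 7, 10, 11, 17], right=[22]
  root=22; inorder splits into left=[], right=[]
  root=10; inorder splits into left=[5, 7], right=[11, 17]
  root=11; inorder splits into left=[], right=[17]
  root=17; inorder splits into left=[], right=[]
  root=5; inorder splits into left=[], right=[7]
  root=7; inorder splits into left=[], right=[]
Reconstructed level-order: [21, 10, 22, 5, 11, 7, 17]


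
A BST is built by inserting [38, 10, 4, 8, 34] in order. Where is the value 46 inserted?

Starting tree (level order): [38, 10, None, 4, 34, None, 8]
Insertion path: 38
Result: insert 46 as right child of 38
Final tree (level order): [38, 10, 46, 4, 34, None, None, None, 8]


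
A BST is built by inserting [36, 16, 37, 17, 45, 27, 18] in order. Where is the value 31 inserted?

Starting tree (level order): [36, 16, 37, None, 17, None, 45, None, 27, None, None, 18]
Insertion path: 36 -> 16 -> 17 -> 27
Result: insert 31 as right child of 27
Final tree (level order): [36, 16, 37, None, 17, None, 45, None, 27, None, None, 18, 31]


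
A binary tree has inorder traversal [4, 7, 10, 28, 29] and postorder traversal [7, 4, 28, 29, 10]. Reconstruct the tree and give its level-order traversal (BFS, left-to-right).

Inorder:   [4, 7, 10, 28, 29]
Postorder: [7, 4, 28, 29, 10]
Algorithm: postorder visits root last, so walk postorder right-to-left;
each value is the root of the current inorder slice — split it at that
value, recurse on the right subtree first, then the left.
Recursive splits:
  root=10; inorder splits into left=[4, 7], right=[28, 29]
  root=29; inorder splits into left=[28], right=[]
  root=28; inorder splits into left=[], right=[]
  root=4; inorder splits into left=[], right=[7]
  root=7; inorder splits into left=[], right=[]
Reconstructed level-order: [10, 4, 29, 7, 28]


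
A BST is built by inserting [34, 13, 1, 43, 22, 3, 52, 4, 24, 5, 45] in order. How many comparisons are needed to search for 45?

Search path for 45: 34 -> 43 -> 52 -> 45
Found: True
Comparisons: 4


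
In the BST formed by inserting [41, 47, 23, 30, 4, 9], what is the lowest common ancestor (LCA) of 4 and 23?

Tree insertion order: [41, 47, 23, 30, 4, 9]
Tree (level-order array): [41, 23, 47, 4, 30, None, None, None, 9]
In a BST, the LCA of p=4, q=23 is the first node v on the
root-to-leaf path with p <= v <= q (go left if both < v, right if both > v).
Walk from root:
  at 41: both 4 and 23 < 41, go left
  at 23: 4 <= 23 <= 23, this is the LCA
LCA = 23


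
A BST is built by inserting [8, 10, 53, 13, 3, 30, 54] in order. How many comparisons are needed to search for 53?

Search path for 53: 8 -> 10 -> 53
Found: True
Comparisons: 3


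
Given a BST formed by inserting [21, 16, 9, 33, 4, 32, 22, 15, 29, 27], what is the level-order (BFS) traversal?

Tree insertion order: [21, 16, 9, 33, 4, 32, 22, 15, 29, 27]
Tree (level-order array): [21, 16, 33, 9, None, 32, None, 4, 15, 22, None, None, None, None, None, None, 29, 27]
BFS from the root, enqueuing left then right child of each popped node:
  queue [21] -> pop 21, enqueue [16, 33], visited so far: [21]
  queue [16, 33] -> pop 16, enqueue [9], visited so far: [21, 16]
  queue [33, 9] -> pop 33, enqueue [32], visited so far: [21, 16, 33]
  queue [9, 32] -> pop 9, enqueue [4, 15], visited so far: [21, 16, 33, 9]
  queue [32, 4, 15] -> pop 32, enqueue [22], visited so far: [21, 16, 33, 9, 32]
  queue [4, 15, 22] -> pop 4, enqueue [none], visited so far: [21, 16, 33, 9, 32, 4]
  queue [15, 22] -> pop 15, enqueue [none], visited so far: [21, 16, 33, 9, 32, 4, 15]
  queue [22] -> pop 22, enqueue [29], visited so far: [21, 16, 33, 9, 32, 4, 15, 22]
  queue [29] -> pop 29, enqueue [27], visited so far: [21, 16, 33, 9, 32, 4, 15, 22, 29]
  queue [27] -> pop 27, enqueue [none], visited so far: [21, 16, 33, 9, 32, 4, 15, 22, 29, 27]
Result: [21, 16, 33, 9, 32, 4, 15, 22, 29, 27]


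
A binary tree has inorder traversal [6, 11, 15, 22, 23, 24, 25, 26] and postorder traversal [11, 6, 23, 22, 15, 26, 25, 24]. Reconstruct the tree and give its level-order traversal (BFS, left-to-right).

Inorder:   [6, 11, 15, 22, 23, 24, 25, 26]
Postorder: [11, 6, 23, 22, 15, 26, 25, 24]
Algorithm: postorder visits root last, so walk postorder right-to-left;
each value is the root of the current inorder slice — split it at that
value, recurse on the right subtree first, then the left.
Recursive splits:
  root=24; inorder splits into left=[6, 11, 15, 22, 23], right=[25, 26]
  root=25; inorder splits into left=[], right=[26]
  root=26; inorder splits into left=[], right=[]
  root=15; inorder splits into left=[6, 11], right=[22, 23]
  root=22; inorder splits into left=[], right=[23]
  root=23; inorder splits into left=[], right=[]
  root=6; inorder splits into left=[], right=[11]
  root=11; inorder splits into left=[], right=[]
Reconstructed level-order: [24, 15, 25, 6, 22, 26, 11, 23]


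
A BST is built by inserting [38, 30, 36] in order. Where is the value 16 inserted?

Starting tree (level order): [38, 30, None, None, 36]
Insertion path: 38 -> 30
Result: insert 16 as left child of 30
Final tree (level order): [38, 30, None, 16, 36]


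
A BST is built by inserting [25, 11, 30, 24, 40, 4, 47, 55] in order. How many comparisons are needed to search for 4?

Search path for 4: 25 -> 11 -> 4
Found: True
Comparisons: 3


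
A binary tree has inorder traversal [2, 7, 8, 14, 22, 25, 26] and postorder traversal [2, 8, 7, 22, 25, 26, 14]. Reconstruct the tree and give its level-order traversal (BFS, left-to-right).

Inorder:   [2, 7, 8, 14, 22, 25, 26]
Postorder: [2, 8, 7, 22, 25, 26, 14]
Algorithm: postorder visits root last, so walk postorder right-to-left;
each value is the root of the current inorder slice — split it at that
value, recurse on the right subtree first, then the left.
Recursive splits:
  root=14; inorder splits into left=[2, 7, 8], right=[22, 25, 26]
  root=26; inorder splits into left=[22, 25], right=[]
  root=25; inorder splits into left=[22], right=[]
  root=22; inorder splits into left=[], right=[]
  root=7; inorder splits into left=[2], right=[8]
  root=8; inorder splits into left=[], right=[]
  root=2; inorder splits into left=[], right=[]
Reconstructed level-order: [14, 7, 26, 2, 8, 25, 22]


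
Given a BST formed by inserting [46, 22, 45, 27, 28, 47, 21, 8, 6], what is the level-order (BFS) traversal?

Tree insertion order: [46, 22, 45, 27, 28, 47, 21, 8, 6]
Tree (level-order array): [46, 22, 47, 21, 45, None, None, 8, None, 27, None, 6, None, None, 28]
BFS from the root, enqueuing left then right child of each popped node:
  queue [46] -> pop 46, enqueue [22, 47], visited so far: [46]
  queue [22, 47] -> pop 22, enqueue [21, 45], visited so far: [46, 22]
  queue [47, 21, 45] -> pop 47, enqueue [none], visited so far: [46, 22, 47]
  queue [21, 45] -> pop 21, enqueue [8], visited so far: [46, 22, 47, 21]
  queue [45, 8] -> pop 45, enqueue [27], visited so far: [46, 22, 47, 21, 45]
  queue [8, 27] -> pop 8, enqueue [6], visited so far: [46, 22, 47, 21, 45, 8]
  queue [27, 6] -> pop 27, enqueue [28], visited so far: [46, 22, 47, 21, 45, 8, 27]
  queue [6, 28] -> pop 6, enqueue [none], visited so far: [46, 22, 47, 21, 45, 8, 27, 6]
  queue [28] -> pop 28, enqueue [none], visited so far: [46, 22, 47, 21, 45, 8, 27, 6, 28]
Result: [46, 22, 47, 21, 45, 8, 27, 6, 28]
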